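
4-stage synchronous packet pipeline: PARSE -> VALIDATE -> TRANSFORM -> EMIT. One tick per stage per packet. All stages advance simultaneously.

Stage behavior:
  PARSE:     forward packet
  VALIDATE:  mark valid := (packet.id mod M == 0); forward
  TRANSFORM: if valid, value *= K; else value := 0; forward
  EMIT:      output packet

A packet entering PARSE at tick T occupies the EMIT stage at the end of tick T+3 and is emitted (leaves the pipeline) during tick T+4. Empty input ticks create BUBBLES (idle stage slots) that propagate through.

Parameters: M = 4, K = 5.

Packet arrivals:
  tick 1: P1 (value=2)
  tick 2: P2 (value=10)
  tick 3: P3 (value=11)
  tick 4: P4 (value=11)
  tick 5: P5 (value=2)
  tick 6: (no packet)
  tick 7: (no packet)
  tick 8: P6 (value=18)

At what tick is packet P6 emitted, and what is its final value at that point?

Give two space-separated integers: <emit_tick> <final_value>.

Tick 1: [PARSE:P1(v=2,ok=F), VALIDATE:-, TRANSFORM:-, EMIT:-] out:-; in:P1
Tick 2: [PARSE:P2(v=10,ok=F), VALIDATE:P1(v=2,ok=F), TRANSFORM:-, EMIT:-] out:-; in:P2
Tick 3: [PARSE:P3(v=11,ok=F), VALIDATE:P2(v=10,ok=F), TRANSFORM:P1(v=0,ok=F), EMIT:-] out:-; in:P3
Tick 4: [PARSE:P4(v=11,ok=F), VALIDATE:P3(v=11,ok=F), TRANSFORM:P2(v=0,ok=F), EMIT:P1(v=0,ok=F)] out:-; in:P4
Tick 5: [PARSE:P5(v=2,ok=F), VALIDATE:P4(v=11,ok=T), TRANSFORM:P3(v=0,ok=F), EMIT:P2(v=0,ok=F)] out:P1(v=0); in:P5
Tick 6: [PARSE:-, VALIDATE:P5(v=2,ok=F), TRANSFORM:P4(v=55,ok=T), EMIT:P3(v=0,ok=F)] out:P2(v=0); in:-
Tick 7: [PARSE:-, VALIDATE:-, TRANSFORM:P5(v=0,ok=F), EMIT:P4(v=55,ok=T)] out:P3(v=0); in:-
Tick 8: [PARSE:P6(v=18,ok=F), VALIDATE:-, TRANSFORM:-, EMIT:P5(v=0,ok=F)] out:P4(v=55); in:P6
Tick 9: [PARSE:-, VALIDATE:P6(v=18,ok=F), TRANSFORM:-, EMIT:-] out:P5(v=0); in:-
Tick 10: [PARSE:-, VALIDATE:-, TRANSFORM:P6(v=0,ok=F), EMIT:-] out:-; in:-
Tick 11: [PARSE:-, VALIDATE:-, TRANSFORM:-, EMIT:P6(v=0,ok=F)] out:-; in:-
Tick 12: [PARSE:-, VALIDATE:-, TRANSFORM:-, EMIT:-] out:P6(v=0); in:-
P6: arrives tick 8, valid=False (id=6, id%4=2), emit tick 12, final value 0

Answer: 12 0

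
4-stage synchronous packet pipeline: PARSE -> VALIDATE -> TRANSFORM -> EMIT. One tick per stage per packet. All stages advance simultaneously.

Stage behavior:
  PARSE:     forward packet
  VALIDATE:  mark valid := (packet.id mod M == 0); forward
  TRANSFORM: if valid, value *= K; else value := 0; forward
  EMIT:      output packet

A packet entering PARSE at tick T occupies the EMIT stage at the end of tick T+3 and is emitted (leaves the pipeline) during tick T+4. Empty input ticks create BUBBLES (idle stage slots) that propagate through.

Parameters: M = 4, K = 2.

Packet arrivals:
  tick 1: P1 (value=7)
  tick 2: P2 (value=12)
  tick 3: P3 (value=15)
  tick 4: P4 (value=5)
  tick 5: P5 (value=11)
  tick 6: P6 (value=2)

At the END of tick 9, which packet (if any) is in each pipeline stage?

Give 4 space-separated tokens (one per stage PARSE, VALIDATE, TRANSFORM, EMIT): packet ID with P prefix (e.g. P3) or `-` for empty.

Answer: - - - P6

Derivation:
Tick 1: [PARSE:P1(v=7,ok=F), VALIDATE:-, TRANSFORM:-, EMIT:-] out:-; in:P1
Tick 2: [PARSE:P2(v=12,ok=F), VALIDATE:P1(v=7,ok=F), TRANSFORM:-, EMIT:-] out:-; in:P2
Tick 3: [PARSE:P3(v=15,ok=F), VALIDATE:P2(v=12,ok=F), TRANSFORM:P1(v=0,ok=F), EMIT:-] out:-; in:P3
Tick 4: [PARSE:P4(v=5,ok=F), VALIDATE:P3(v=15,ok=F), TRANSFORM:P2(v=0,ok=F), EMIT:P1(v=0,ok=F)] out:-; in:P4
Tick 5: [PARSE:P5(v=11,ok=F), VALIDATE:P4(v=5,ok=T), TRANSFORM:P3(v=0,ok=F), EMIT:P2(v=0,ok=F)] out:P1(v=0); in:P5
Tick 6: [PARSE:P6(v=2,ok=F), VALIDATE:P5(v=11,ok=F), TRANSFORM:P4(v=10,ok=T), EMIT:P3(v=0,ok=F)] out:P2(v=0); in:P6
Tick 7: [PARSE:-, VALIDATE:P6(v=2,ok=F), TRANSFORM:P5(v=0,ok=F), EMIT:P4(v=10,ok=T)] out:P3(v=0); in:-
Tick 8: [PARSE:-, VALIDATE:-, TRANSFORM:P6(v=0,ok=F), EMIT:P5(v=0,ok=F)] out:P4(v=10); in:-
Tick 9: [PARSE:-, VALIDATE:-, TRANSFORM:-, EMIT:P6(v=0,ok=F)] out:P5(v=0); in:-
At end of tick 9: ['-', '-', '-', 'P6']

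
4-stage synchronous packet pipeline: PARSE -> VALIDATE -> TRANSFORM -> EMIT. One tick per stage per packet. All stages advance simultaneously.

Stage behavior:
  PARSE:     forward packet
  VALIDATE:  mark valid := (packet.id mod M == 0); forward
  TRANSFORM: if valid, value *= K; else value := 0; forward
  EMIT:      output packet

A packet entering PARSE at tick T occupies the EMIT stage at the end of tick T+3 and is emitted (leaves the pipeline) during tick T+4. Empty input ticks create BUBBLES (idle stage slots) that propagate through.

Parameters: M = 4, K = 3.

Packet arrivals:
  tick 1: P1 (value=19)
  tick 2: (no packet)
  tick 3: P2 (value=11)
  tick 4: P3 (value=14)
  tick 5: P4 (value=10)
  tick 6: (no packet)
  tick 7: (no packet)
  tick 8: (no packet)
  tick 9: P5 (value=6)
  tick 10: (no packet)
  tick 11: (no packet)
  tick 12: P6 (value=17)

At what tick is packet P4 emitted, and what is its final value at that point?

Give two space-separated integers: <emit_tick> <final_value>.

Tick 1: [PARSE:P1(v=19,ok=F), VALIDATE:-, TRANSFORM:-, EMIT:-] out:-; in:P1
Tick 2: [PARSE:-, VALIDATE:P1(v=19,ok=F), TRANSFORM:-, EMIT:-] out:-; in:-
Tick 3: [PARSE:P2(v=11,ok=F), VALIDATE:-, TRANSFORM:P1(v=0,ok=F), EMIT:-] out:-; in:P2
Tick 4: [PARSE:P3(v=14,ok=F), VALIDATE:P2(v=11,ok=F), TRANSFORM:-, EMIT:P1(v=0,ok=F)] out:-; in:P3
Tick 5: [PARSE:P4(v=10,ok=F), VALIDATE:P3(v=14,ok=F), TRANSFORM:P2(v=0,ok=F), EMIT:-] out:P1(v=0); in:P4
Tick 6: [PARSE:-, VALIDATE:P4(v=10,ok=T), TRANSFORM:P3(v=0,ok=F), EMIT:P2(v=0,ok=F)] out:-; in:-
Tick 7: [PARSE:-, VALIDATE:-, TRANSFORM:P4(v=30,ok=T), EMIT:P3(v=0,ok=F)] out:P2(v=0); in:-
Tick 8: [PARSE:-, VALIDATE:-, TRANSFORM:-, EMIT:P4(v=30,ok=T)] out:P3(v=0); in:-
Tick 9: [PARSE:P5(v=6,ok=F), VALIDATE:-, TRANSFORM:-, EMIT:-] out:P4(v=30); in:P5
Tick 10: [PARSE:-, VALIDATE:P5(v=6,ok=F), TRANSFORM:-, EMIT:-] out:-; in:-
Tick 11: [PARSE:-, VALIDATE:-, TRANSFORM:P5(v=0,ok=F), EMIT:-] out:-; in:-
Tick 12: [PARSE:P6(v=17,ok=F), VALIDATE:-, TRANSFORM:-, EMIT:P5(v=0,ok=F)] out:-; in:P6
Tick 13: [PARSE:-, VALIDATE:P6(v=17,ok=F), TRANSFORM:-, EMIT:-] out:P5(v=0); in:-
Tick 14: [PARSE:-, VALIDATE:-, TRANSFORM:P6(v=0,ok=F), EMIT:-] out:-; in:-
Tick 15: [PARSE:-, VALIDATE:-, TRANSFORM:-, EMIT:P6(v=0,ok=F)] out:-; in:-
Tick 16: [PARSE:-, VALIDATE:-, TRANSFORM:-, EMIT:-] out:P6(v=0); in:-
P4: arrives tick 5, valid=True (id=4, id%4=0), emit tick 9, final value 30

Answer: 9 30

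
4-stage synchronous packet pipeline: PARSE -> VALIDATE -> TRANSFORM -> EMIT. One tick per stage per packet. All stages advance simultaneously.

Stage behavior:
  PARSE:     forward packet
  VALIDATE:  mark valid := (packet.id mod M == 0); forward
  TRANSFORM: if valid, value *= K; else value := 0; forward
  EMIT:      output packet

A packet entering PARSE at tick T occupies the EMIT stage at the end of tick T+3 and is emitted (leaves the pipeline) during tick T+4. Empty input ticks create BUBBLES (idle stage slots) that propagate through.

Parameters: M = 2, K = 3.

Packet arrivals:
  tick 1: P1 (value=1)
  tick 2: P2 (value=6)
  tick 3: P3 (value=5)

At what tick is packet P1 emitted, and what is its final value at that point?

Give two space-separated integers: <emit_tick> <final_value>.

Tick 1: [PARSE:P1(v=1,ok=F), VALIDATE:-, TRANSFORM:-, EMIT:-] out:-; in:P1
Tick 2: [PARSE:P2(v=6,ok=F), VALIDATE:P1(v=1,ok=F), TRANSFORM:-, EMIT:-] out:-; in:P2
Tick 3: [PARSE:P3(v=5,ok=F), VALIDATE:P2(v=6,ok=T), TRANSFORM:P1(v=0,ok=F), EMIT:-] out:-; in:P3
Tick 4: [PARSE:-, VALIDATE:P3(v=5,ok=F), TRANSFORM:P2(v=18,ok=T), EMIT:P1(v=0,ok=F)] out:-; in:-
Tick 5: [PARSE:-, VALIDATE:-, TRANSFORM:P3(v=0,ok=F), EMIT:P2(v=18,ok=T)] out:P1(v=0); in:-
Tick 6: [PARSE:-, VALIDATE:-, TRANSFORM:-, EMIT:P3(v=0,ok=F)] out:P2(v=18); in:-
Tick 7: [PARSE:-, VALIDATE:-, TRANSFORM:-, EMIT:-] out:P3(v=0); in:-
P1: arrives tick 1, valid=False (id=1, id%2=1), emit tick 5, final value 0

Answer: 5 0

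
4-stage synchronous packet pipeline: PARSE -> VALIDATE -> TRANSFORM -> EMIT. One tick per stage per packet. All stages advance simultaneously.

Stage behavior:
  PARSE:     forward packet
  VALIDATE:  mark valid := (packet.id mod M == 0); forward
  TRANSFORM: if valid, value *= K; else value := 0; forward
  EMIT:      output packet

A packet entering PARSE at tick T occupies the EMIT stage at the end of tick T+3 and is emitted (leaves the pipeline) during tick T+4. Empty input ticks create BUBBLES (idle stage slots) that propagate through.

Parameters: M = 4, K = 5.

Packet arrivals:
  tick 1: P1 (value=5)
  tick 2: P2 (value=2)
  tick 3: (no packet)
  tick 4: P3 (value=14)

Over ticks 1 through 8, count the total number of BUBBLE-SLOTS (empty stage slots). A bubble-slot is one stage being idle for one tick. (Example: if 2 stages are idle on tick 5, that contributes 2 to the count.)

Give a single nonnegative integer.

Tick 1: [PARSE:P1(v=5,ok=F), VALIDATE:-, TRANSFORM:-, EMIT:-] out:-; bubbles=3
Tick 2: [PARSE:P2(v=2,ok=F), VALIDATE:P1(v=5,ok=F), TRANSFORM:-, EMIT:-] out:-; bubbles=2
Tick 3: [PARSE:-, VALIDATE:P2(v=2,ok=F), TRANSFORM:P1(v=0,ok=F), EMIT:-] out:-; bubbles=2
Tick 4: [PARSE:P3(v=14,ok=F), VALIDATE:-, TRANSFORM:P2(v=0,ok=F), EMIT:P1(v=0,ok=F)] out:-; bubbles=1
Tick 5: [PARSE:-, VALIDATE:P3(v=14,ok=F), TRANSFORM:-, EMIT:P2(v=0,ok=F)] out:P1(v=0); bubbles=2
Tick 6: [PARSE:-, VALIDATE:-, TRANSFORM:P3(v=0,ok=F), EMIT:-] out:P2(v=0); bubbles=3
Tick 7: [PARSE:-, VALIDATE:-, TRANSFORM:-, EMIT:P3(v=0,ok=F)] out:-; bubbles=3
Tick 8: [PARSE:-, VALIDATE:-, TRANSFORM:-, EMIT:-] out:P3(v=0); bubbles=4
Total bubble-slots: 20

Answer: 20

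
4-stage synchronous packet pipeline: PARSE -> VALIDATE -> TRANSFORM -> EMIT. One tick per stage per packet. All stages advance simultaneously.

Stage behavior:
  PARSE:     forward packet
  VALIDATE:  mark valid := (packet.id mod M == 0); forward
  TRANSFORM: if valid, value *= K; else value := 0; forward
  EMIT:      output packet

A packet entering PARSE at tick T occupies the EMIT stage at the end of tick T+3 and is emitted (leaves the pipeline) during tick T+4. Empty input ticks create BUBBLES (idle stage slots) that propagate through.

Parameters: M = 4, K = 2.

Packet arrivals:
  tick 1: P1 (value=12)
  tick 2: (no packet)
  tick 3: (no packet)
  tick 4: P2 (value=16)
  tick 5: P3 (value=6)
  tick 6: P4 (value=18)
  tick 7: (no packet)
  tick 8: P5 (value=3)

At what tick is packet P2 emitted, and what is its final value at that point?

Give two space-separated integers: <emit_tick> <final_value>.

Answer: 8 0

Derivation:
Tick 1: [PARSE:P1(v=12,ok=F), VALIDATE:-, TRANSFORM:-, EMIT:-] out:-; in:P1
Tick 2: [PARSE:-, VALIDATE:P1(v=12,ok=F), TRANSFORM:-, EMIT:-] out:-; in:-
Tick 3: [PARSE:-, VALIDATE:-, TRANSFORM:P1(v=0,ok=F), EMIT:-] out:-; in:-
Tick 4: [PARSE:P2(v=16,ok=F), VALIDATE:-, TRANSFORM:-, EMIT:P1(v=0,ok=F)] out:-; in:P2
Tick 5: [PARSE:P3(v=6,ok=F), VALIDATE:P2(v=16,ok=F), TRANSFORM:-, EMIT:-] out:P1(v=0); in:P3
Tick 6: [PARSE:P4(v=18,ok=F), VALIDATE:P3(v=6,ok=F), TRANSFORM:P2(v=0,ok=F), EMIT:-] out:-; in:P4
Tick 7: [PARSE:-, VALIDATE:P4(v=18,ok=T), TRANSFORM:P3(v=0,ok=F), EMIT:P2(v=0,ok=F)] out:-; in:-
Tick 8: [PARSE:P5(v=3,ok=F), VALIDATE:-, TRANSFORM:P4(v=36,ok=T), EMIT:P3(v=0,ok=F)] out:P2(v=0); in:P5
Tick 9: [PARSE:-, VALIDATE:P5(v=3,ok=F), TRANSFORM:-, EMIT:P4(v=36,ok=T)] out:P3(v=0); in:-
Tick 10: [PARSE:-, VALIDATE:-, TRANSFORM:P5(v=0,ok=F), EMIT:-] out:P4(v=36); in:-
Tick 11: [PARSE:-, VALIDATE:-, TRANSFORM:-, EMIT:P5(v=0,ok=F)] out:-; in:-
Tick 12: [PARSE:-, VALIDATE:-, TRANSFORM:-, EMIT:-] out:P5(v=0); in:-
P2: arrives tick 4, valid=False (id=2, id%4=2), emit tick 8, final value 0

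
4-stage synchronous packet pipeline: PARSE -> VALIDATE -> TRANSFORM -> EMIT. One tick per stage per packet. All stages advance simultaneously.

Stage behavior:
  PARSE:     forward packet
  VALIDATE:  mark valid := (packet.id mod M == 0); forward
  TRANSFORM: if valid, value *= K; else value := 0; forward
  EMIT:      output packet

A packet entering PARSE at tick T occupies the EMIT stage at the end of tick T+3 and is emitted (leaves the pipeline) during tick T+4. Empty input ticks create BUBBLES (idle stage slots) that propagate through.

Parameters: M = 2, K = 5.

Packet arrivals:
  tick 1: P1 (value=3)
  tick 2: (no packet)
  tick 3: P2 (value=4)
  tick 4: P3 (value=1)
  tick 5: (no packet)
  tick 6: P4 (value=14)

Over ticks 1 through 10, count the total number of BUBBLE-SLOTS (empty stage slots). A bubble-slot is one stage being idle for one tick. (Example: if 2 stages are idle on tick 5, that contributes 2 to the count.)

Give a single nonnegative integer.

Tick 1: [PARSE:P1(v=3,ok=F), VALIDATE:-, TRANSFORM:-, EMIT:-] out:-; bubbles=3
Tick 2: [PARSE:-, VALIDATE:P1(v=3,ok=F), TRANSFORM:-, EMIT:-] out:-; bubbles=3
Tick 3: [PARSE:P2(v=4,ok=F), VALIDATE:-, TRANSFORM:P1(v=0,ok=F), EMIT:-] out:-; bubbles=2
Tick 4: [PARSE:P3(v=1,ok=F), VALIDATE:P2(v=4,ok=T), TRANSFORM:-, EMIT:P1(v=0,ok=F)] out:-; bubbles=1
Tick 5: [PARSE:-, VALIDATE:P3(v=1,ok=F), TRANSFORM:P2(v=20,ok=T), EMIT:-] out:P1(v=0); bubbles=2
Tick 6: [PARSE:P4(v=14,ok=F), VALIDATE:-, TRANSFORM:P3(v=0,ok=F), EMIT:P2(v=20,ok=T)] out:-; bubbles=1
Tick 7: [PARSE:-, VALIDATE:P4(v=14,ok=T), TRANSFORM:-, EMIT:P3(v=0,ok=F)] out:P2(v=20); bubbles=2
Tick 8: [PARSE:-, VALIDATE:-, TRANSFORM:P4(v=70,ok=T), EMIT:-] out:P3(v=0); bubbles=3
Tick 9: [PARSE:-, VALIDATE:-, TRANSFORM:-, EMIT:P4(v=70,ok=T)] out:-; bubbles=3
Tick 10: [PARSE:-, VALIDATE:-, TRANSFORM:-, EMIT:-] out:P4(v=70); bubbles=4
Total bubble-slots: 24

Answer: 24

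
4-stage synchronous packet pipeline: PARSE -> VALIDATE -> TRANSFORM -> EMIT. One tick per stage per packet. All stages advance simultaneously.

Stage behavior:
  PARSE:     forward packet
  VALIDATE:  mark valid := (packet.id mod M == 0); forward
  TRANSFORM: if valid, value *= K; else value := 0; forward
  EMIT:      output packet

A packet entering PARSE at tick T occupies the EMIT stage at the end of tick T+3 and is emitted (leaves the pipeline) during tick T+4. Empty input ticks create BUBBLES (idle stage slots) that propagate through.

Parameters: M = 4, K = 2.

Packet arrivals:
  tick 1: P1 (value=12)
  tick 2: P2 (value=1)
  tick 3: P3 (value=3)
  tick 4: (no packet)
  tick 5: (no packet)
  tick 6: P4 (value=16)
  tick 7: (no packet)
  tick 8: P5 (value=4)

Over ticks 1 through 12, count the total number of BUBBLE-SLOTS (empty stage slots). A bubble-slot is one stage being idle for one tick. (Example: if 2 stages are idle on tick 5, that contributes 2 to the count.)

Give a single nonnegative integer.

Answer: 28

Derivation:
Tick 1: [PARSE:P1(v=12,ok=F), VALIDATE:-, TRANSFORM:-, EMIT:-] out:-; bubbles=3
Tick 2: [PARSE:P2(v=1,ok=F), VALIDATE:P1(v=12,ok=F), TRANSFORM:-, EMIT:-] out:-; bubbles=2
Tick 3: [PARSE:P3(v=3,ok=F), VALIDATE:P2(v=1,ok=F), TRANSFORM:P1(v=0,ok=F), EMIT:-] out:-; bubbles=1
Tick 4: [PARSE:-, VALIDATE:P3(v=3,ok=F), TRANSFORM:P2(v=0,ok=F), EMIT:P1(v=0,ok=F)] out:-; bubbles=1
Tick 5: [PARSE:-, VALIDATE:-, TRANSFORM:P3(v=0,ok=F), EMIT:P2(v=0,ok=F)] out:P1(v=0); bubbles=2
Tick 6: [PARSE:P4(v=16,ok=F), VALIDATE:-, TRANSFORM:-, EMIT:P3(v=0,ok=F)] out:P2(v=0); bubbles=2
Tick 7: [PARSE:-, VALIDATE:P4(v=16,ok=T), TRANSFORM:-, EMIT:-] out:P3(v=0); bubbles=3
Tick 8: [PARSE:P5(v=4,ok=F), VALIDATE:-, TRANSFORM:P4(v=32,ok=T), EMIT:-] out:-; bubbles=2
Tick 9: [PARSE:-, VALIDATE:P5(v=4,ok=F), TRANSFORM:-, EMIT:P4(v=32,ok=T)] out:-; bubbles=2
Tick 10: [PARSE:-, VALIDATE:-, TRANSFORM:P5(v=0,ok=F), EMIT:-] out:P4(v=32); bubbles=3
Tick 11: [PARSE:-, VALIDATE:-, TRANSFORM:-, EMIT:P5(v=0,ok=F)] out:-; bubbles=3
Tick 12: [PARSE:-, VALIDATE:-, TRANSFORM:-, EMIT:-] out:P5(v=0); bubbles=4
Total bubble-slots: 28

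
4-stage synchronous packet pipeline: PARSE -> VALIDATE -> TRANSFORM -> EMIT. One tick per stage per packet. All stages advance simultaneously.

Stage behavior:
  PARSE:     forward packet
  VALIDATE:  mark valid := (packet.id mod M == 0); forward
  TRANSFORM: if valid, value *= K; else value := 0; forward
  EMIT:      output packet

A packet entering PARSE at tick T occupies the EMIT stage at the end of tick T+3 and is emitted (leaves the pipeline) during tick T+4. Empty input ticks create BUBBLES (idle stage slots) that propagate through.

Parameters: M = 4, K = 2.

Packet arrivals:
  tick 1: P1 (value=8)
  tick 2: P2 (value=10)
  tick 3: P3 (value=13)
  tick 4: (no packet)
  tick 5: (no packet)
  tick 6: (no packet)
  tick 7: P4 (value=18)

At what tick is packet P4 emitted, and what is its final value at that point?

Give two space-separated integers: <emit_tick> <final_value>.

Answer: 11 36

Derivation:
Tick 1: [PARSE:P1(v=8,ok=F), VALIDATE:-, TRANSFORM:-, EMIT:-] out:-; in:P1
Tick 2: [PARSE:P2(v=10,ok=F), VALIDATE:P1(v=8,ok=F), TRANSFORM:-, EMIT:-] out:-; in:P2
Tick 3: [PARSE:P3(v=13,ok=F), VALIDATE:P2(v=10,ok=F), TRANSFORM:P1(v=0,ok=F), EMIT:-] out:-; in:P3
Tick 4: [PARSE:-, VALIDATE:P3(v=13,ok=F), TRANSFORM:P2(v=0,ok=F), EMIT:P1(v=0,ok=F)] out:-; in:-
Tick 5: [PARSE:-, VALIDATE:-, TRANSFORM:P3(v=0,ok=F), EMIT:P2(v=0,ok=F)] out:P1(v=0); in:-
Tick 6: [PARSE:-, VALIDATE:-, TRANSFORM:-, EMIT:P3(v=0,ok=F)] out:P2(v=0); in:-
Tick 7: [PARSE:P4(v=18,ok=F), VALIDATE:-, TRANSFORM:-, EMIT:-] out:P3(v=0); in:P4
Tick 8: [PARSE:-, VALIDATE:P4(v=18,ok=T), TRANSFORM:-, EMIT:-] out:-; in:-
Tick 9: [PARSE:-, VALIDATE:-, TRANSFORM:P4(v=36,ok=T), EMIT:-] out:-; in:-
Tick 10: [PARSE:-, VALIDATE:-, TRANSFORM:-, EMIT:P4(v=36,ok=T)] out:-; in:-
Tick 11: [PARSE:-, VALIDATE:-, TRANSFORM:-, EMIT:-] out:P4(v=36); in:-
P4: arrives tick 7, valid=True (id=4, id%4=0), emit tick 11, final value 36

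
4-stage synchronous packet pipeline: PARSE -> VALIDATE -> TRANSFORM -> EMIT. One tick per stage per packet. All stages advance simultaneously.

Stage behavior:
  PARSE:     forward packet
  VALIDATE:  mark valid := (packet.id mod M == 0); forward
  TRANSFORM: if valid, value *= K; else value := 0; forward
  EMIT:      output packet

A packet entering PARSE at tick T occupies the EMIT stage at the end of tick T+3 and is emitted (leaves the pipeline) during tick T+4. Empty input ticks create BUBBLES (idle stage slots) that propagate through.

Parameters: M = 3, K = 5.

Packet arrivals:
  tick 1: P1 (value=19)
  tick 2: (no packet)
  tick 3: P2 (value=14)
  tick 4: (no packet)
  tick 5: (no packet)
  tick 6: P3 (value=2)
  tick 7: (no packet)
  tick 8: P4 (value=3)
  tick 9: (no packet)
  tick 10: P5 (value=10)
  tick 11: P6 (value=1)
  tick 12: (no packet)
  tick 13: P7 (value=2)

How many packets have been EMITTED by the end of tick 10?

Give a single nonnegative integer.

Tick 1: [PARSE:P1(v=19,ok=F), VALIDATE:-, TRANSFORM:-, EMIT:-] out:-; in:P1
Tick 2: [PARSE:-, VALIDATE:P1(v=19,ok=F), TRANSFORM:-, EMIT:-] out:-; in:-
Tick 3: [PARSE:P2(v=14,ok=F), VALIDATE:-, TRANSFORM:P1(v=0,ok=F), EMIT:-] out:-; in:P2
Tick 4: [PARSE:-, VALIDATE:P2(v=14,ok=F), TRANSFORM:-, EMIT:P1(v=0,ok=F)] out:-; in:-
Tick 5: [PARSE:-, VALIDATE:-, TRANSFORM:P2(v=0,ok=F), EMIT:-] out:P1(v=0); in:-
Tick 6: [PARSE:P3(v=2,ok=F), VALIDATE:-, TRANSFORM:-, EMIT:P2(v=0,ok=F)] out:-; in:P3
Tick 7: [PARSE:-, VALIDATE:P3(v=2,ok=T), TRANSFORM:-, EMIT:-] out:P2(v=0); in:-
Tick 8: [PARSE:P4(v=3,ok=F), VALIDATE:-, TRANSFORM:P3(v=10,ok=T), EMIT:-] out:-; in:P4
Tick 9: [PARSE:-, VALIDATE:P4(v=3,ok=F), TRANSFORM:-, EMIT:P3(v=10,ok=T)] out:-; in:-
Tick 10: [PARSE:P5(v=10,ok=F), VALIDATE:-, TRANSFORM:P4(v=0,ok=F), EMIT:-] out:P3(v=10); in:P5
Emitted by tick 10: ['P1', 'P2', 'P3']

Answer: 3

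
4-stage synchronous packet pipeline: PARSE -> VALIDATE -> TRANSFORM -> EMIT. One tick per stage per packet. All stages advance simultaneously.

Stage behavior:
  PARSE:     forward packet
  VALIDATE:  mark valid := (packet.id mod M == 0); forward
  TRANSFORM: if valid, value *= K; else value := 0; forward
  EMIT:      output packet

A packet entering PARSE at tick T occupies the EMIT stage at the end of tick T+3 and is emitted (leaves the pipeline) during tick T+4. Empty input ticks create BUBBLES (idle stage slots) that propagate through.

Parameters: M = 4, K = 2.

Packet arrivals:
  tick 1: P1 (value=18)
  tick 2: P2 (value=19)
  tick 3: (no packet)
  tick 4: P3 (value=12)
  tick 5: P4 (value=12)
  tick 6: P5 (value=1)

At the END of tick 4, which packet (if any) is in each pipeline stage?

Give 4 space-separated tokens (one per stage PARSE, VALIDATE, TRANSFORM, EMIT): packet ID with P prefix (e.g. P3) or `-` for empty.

Answer: P3 - P2 P1

Derivation:
Tick 1: [PARSE:P1(v=18,ok=F), VALIDATE:-, TRANSFORM:-, EMIT:-] out:-; in:P1
Tick 2: [PARSE:P2(v=19,ok=F), VALIDATE:P1(v=18,ok=F), TRANSFORM:-, EMIT:-] out:-; in:P2
Tick 3: [PARSE:-, VALIDATE:P2(v=19,ok=F), TRANSFORM:P1(v=0,ok=F), EMIT:-] out:-; in:-
Tick 4: [PARSE:P3(v=12,ok=F), VALIDATE:-, TRANSFORM:P2(v=0,ok=F), EMIT:P1(v=0,ok=F)] out:-; in:P3
At end of tick 4: ['P3', '-', 'P2', 'P1']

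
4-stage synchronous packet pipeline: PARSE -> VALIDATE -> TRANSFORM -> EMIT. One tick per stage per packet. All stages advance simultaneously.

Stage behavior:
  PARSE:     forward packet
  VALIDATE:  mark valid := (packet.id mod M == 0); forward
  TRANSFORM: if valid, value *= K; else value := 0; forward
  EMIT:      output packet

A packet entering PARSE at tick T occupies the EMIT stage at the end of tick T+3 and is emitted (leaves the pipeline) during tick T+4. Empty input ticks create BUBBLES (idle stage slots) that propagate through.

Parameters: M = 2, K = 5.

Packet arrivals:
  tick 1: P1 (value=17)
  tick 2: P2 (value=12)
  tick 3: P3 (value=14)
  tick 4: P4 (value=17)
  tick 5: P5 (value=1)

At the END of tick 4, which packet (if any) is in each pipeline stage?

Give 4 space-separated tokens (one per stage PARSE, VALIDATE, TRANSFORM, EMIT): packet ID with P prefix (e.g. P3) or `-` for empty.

Tick 1: [PARSE:P1(v=17,ok=F), VALIDATE:-, TRANSFORM:-, EMIT:-] out:-; in:P1
Tick 2: [PARSE:P2(v=12,ok=F), VALIDATE:P1(v=17,ok=F), TRANSFORM:-, EMIT:-] out:-; in:P2
Tick 3: [PARSE:P3(v=14,ok=F), VALIDATE:P2(v=12,ok=T), TRANSFORM:P1(v=0,ok=F), EMIT:-] out:-; in:P3
Tick 4: [PARSE:P4(v=17,ok=F), VALIDATE:P3(v=14,ok=F), TRANSFORM:P2(v=60,ok=T), EMIT:P1(v=0,ok=F)] out:-; in:P4
At end of tick 4: ['P4', 'P3', 'P2', 'P1']

Answer: P4 P3 P2 P1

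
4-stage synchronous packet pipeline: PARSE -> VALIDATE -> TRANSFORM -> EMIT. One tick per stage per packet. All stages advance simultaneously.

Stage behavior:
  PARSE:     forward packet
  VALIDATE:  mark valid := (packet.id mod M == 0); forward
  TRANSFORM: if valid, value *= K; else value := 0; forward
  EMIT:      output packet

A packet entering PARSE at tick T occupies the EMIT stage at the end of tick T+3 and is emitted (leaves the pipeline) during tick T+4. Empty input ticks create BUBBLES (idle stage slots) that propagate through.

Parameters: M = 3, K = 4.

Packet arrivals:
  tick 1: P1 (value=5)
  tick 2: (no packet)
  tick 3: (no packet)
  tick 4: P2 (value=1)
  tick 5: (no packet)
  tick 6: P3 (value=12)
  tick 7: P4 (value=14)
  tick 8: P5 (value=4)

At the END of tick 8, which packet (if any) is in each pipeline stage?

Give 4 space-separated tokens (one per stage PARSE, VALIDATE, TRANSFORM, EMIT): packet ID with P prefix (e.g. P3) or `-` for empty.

Answer: P5 P4 P3 -

Derivation:
Tick 1: [PARSE:P1(v=5,ok=F), VALIDATE:-, TRANSFORM:-, EMIT:-] out:-; in:P1
Tick 2: [PARSE:-, VALIDATE:P1(v=5,ok=F), TRANSFORM:-, EMIT:-] out:-; in:-
Tick 3: [PARSE:-, VALIDATE:-, TRANSFORM:P1(v=0,ok=F), EMIT:-] out:-; in:-
Tick 4: [PARSE:P2(v=1,ok=F), VALIDATE:-, TRANSFORM:-, EMIT:P1(v=0,ok=F)] out:-; in:P2
Tick 5: [PARSE:-, VALIDATE:P2(v=1,ok=F), TRANSFORM:-, EMIT:-] out:P1(v=0); in:-
Tick 6: [PARSE:P3(v=12,ok=F), VALIDATE:-, TRANSFORM:P2(v=0,ok=F), EMIT:-] out:-; in:P3
Tick 7: [PARSE:P4(v=14,ok=F), VALIDATE:P3(v=12,ok=T), TRANSFORM:-, EMIT:P2(v=0,ok=F)] out:-; in:P4
Tick 8: [PARSE:P5(v=4,ok=F), VALIDATE:P4(v=14,ok=F), TRANSFORM:P3(v=48,ok=T), EMIT:-] out:P2(v=0); in:P5
At end of tick 8: ['P5', 'P4', 'P3', '-']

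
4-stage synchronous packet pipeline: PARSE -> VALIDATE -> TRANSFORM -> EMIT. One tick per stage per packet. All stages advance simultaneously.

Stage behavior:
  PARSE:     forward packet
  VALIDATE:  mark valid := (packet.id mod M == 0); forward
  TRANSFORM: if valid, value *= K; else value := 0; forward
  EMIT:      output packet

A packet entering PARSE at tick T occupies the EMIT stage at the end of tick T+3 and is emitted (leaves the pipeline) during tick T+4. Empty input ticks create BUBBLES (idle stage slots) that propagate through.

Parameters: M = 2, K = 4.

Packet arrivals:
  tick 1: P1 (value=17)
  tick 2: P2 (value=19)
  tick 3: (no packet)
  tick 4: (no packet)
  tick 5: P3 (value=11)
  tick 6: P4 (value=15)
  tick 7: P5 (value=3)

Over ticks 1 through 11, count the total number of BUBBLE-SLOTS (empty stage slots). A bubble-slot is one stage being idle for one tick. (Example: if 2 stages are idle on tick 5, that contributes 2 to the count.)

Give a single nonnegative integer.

Answer: 24

Derivation:
Tick 1: [PARSE:P1(v=17,ok=F), VALIDATE:-, TRANSFORM:-, EMIT:-] out:-; bubbles=3
Tick 2: [PARSE:P2(v=19,ok=F), VALIDATE:P1(v=17,ok=F), TRANSFORM:-, EMIT:-] out:-; bubbles=2
Tick 3: [PARSE:-, VALIDATE:P2(v=19,ok=T), TRANSFORM:P1(v=0,ok=F), EMIT:-] out:-; bubbles=2
Tick 4: [PARSE:-, VALIDATE:-, TRANSFORM:P2(v=76,ok=T), EMIT:P1(v=0,ok=F)] out:-; bubbles=2
Tick 5: [PARSE:P3(v=11,ok=F), VALIDATE:-, TRANSFORM:-, EMIT:P2(v=76,ok=T)] out:P1(v=0); bubbles=2
Tick 6: [PARSE:P4(v=15,ok=F), VALIDATE:P3(v=11,ok=F), TRANSFORM:-, EMIT:-] out:P2(v=76); bubbles=2
Tick 7: [PARSE:P5(v=3,ok=F), VALIDATE:P4(v=15,ok=T), TRANSFORM:P3(v=0,ok=F), EMIT:-] out:-; bubbles=1
Tick 8: [PARSE:-, VALIDATE:P5(v=3,ok=F), TRANSFORM:P4(v=60,ok=T), EMIT:P3(v=0,ok=F)] out:-; bubbles=1
Tick 9: [PARSE:-, VALIDATE:-, TRANSFORM:P5(v=0,ok=F), EMIT:P4(v=60,ok=T)] out:P3(v=0); bubbles=2
Tick 10: [PARSE:-, VALIDATE:-, TRANSFORM:-, EMIT:P5(v=0,ok=F)] out:P4(v=60); bubbles=3
Tick 11: [PARSE:-, VALIDATE:-, TRANSFORM:-, EMIT:-] out:P5(v=0); bubbles=4
Total bubble-slots: 24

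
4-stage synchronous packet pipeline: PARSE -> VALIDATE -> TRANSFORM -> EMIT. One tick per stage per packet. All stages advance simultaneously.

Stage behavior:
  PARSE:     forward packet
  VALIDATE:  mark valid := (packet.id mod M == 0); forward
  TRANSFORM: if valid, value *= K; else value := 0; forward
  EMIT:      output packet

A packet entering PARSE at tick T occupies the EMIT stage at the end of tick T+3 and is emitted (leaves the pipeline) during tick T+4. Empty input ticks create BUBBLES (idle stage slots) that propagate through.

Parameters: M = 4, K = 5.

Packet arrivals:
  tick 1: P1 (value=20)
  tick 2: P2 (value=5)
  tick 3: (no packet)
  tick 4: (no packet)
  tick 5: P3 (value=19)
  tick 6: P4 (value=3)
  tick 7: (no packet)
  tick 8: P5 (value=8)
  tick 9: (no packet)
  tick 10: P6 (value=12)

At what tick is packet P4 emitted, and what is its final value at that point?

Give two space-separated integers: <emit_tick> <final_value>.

Answer: 10 15

Derivation:
Tick 1: [PARSE:P1(v=20,ok=F), VALIDATE:-, TRANSFORM:-, EMIT:-] out:-; in:P1
Tick 2: [PARSE:P2(v=5,ok=F), VALIDATE:P1(v=20,ok=F), TRANSFORM:-, EMIT:-] out:-; in:P2
Tick 3: [PARSE:-, VALIDATE:P2(v=5,ok=F), TRANSFORM:P1(v=0,ok=F), EMIT:-] out:-; in:-
Tick 4: [PARSE:-, VALIDATE:-, TRANSFORM:P2(v=0,ok=F), EMIT:P1(v=0,ok=F)] out:-; in:-
Tick 5: [PARSE:P3(v=19,ok=F), VALIDATE:-, TRANSFORM:-, EMIT:P2(v=0,ok=F)] out:P1(v=0); in:P3
Tick 6: [PARSE:P4(v=3,ok=F), VALIDATE:P3(v=19,ok=F), TRANSFORM:-, EMIT:-] out:P2(v=0); in:P4
Tick 7: [PARSE:-, VALIDATE:P4(v=3,ok=T), TRANSFORM:P3(v=0,ok=F), EMIT:-] out:-; in:-
Tick 8: [PARSE:P5(v=8,ok=F), VALIDATE:-, TRANSFORM:P4(v=15,ok=T), EMIT:P3(v=0,ok=F)] out:-; in:P5
Tick 9: [PARSE:-, VALIDATE:P5(v=8,ok=F), TRANSFORM:-, EMIT:P4(v=15,ok=T)] out:P3(v=0); in:-
Tick 10: [PARSE:P6(v=12,ok=F), VALIDATE:-, TRANSFORM:P5(v=0,ok=F), EMIT:-] out:P4(v=15); in:P6
Tick 11: [PARSE:-, VALIDATE:P6(v=12,ok=F), TRANSFORM:-, EMIT:P5(v=0,ok=F)] out:-; in:-
Tick 12: [PARSE:-, VALIDATE:-, TRANSFORM:P6(v=0,ok=F), EMIT:-] out:P5(v=0); in:-
Tick 13: [PARSE:-, VALIDATE:-, TRANSFORM:-, EMIT:P6(v=0,ok=F)] out:-; in:-
Tick 14: [PARSE:-, VALIDATE:-, TRANSFORM:-, EMIT:-] out:P6(v=0); in:-
P4: arrives tick 6, valid=True (id=4, id%4=0), emit tick 10, final value 15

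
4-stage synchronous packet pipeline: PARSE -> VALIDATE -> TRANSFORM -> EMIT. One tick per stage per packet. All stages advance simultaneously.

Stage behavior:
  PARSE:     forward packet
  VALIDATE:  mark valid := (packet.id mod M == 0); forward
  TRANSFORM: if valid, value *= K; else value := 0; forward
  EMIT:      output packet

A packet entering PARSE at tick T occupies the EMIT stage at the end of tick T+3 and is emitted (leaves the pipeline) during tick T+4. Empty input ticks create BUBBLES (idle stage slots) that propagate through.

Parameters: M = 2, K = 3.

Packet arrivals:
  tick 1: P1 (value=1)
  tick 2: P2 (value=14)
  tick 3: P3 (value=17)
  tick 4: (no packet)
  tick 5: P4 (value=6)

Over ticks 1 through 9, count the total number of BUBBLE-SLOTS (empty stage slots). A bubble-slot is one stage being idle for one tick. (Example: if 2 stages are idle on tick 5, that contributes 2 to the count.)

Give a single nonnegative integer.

Answer: 20

Derivation:
Tick 1: [PARSE:P1(v=1,ok=F), VALIDATE:-, TRANSFORM:-, EMIT:-] out:-; bubbles=3
Tick 2: [PARSE:P2(v=14,ok=F), VALIDATE:P1(v=1,ok=F), TRANSFORM:-, EMIT:-] out:-; bubbles=2
Tick 3: [PARSE:P3(v=17,ok=F), VALIDATE:P2(v=14,ok=T), TRANSFORM:P1(v=0,ok=F), EMIT:-] out:-; bubbles=1
Tick 4: [PARSE:-, VALIDATE:P3(v=17,ok=F), TRANSFORM:P2(v=42,ok=T), EMIT:P1(v=0,ok=F)] out:-; bubbles=1
Tick 5: [PARSE:P4(v=6,ok=F), VALIDATE:-, TRANSFORM:P3(v=0,ok=F), EMIT:P2(v=42,ok=T)] out:P1(v=0); bubbles=1
Tick 6: [PARSE:-, VALIDATE:P4(v=6,ok=T), TRANSFORM:-, EMIT:P3(v=0,ok=F)] out:P2(v=42); bubbles=2
Tick 7: [PARSE:-, VALIDATE:-, TRANSFORM:P4(v=18,ok=T), EMIT:-] out:P3(v=0); bubbles=3
Tick 8: [PARSE:-, VALIDATE:-, TRANSFORM:-, EMIT:P4(v=18,ok=T)] out:-; bubbles=3
Tick 9: [PARSE:-, VALIDATE:-, TRANSFORM:-, EMIT:-] out:P4(v=18); bubbles=4
Total bubble-slots: 20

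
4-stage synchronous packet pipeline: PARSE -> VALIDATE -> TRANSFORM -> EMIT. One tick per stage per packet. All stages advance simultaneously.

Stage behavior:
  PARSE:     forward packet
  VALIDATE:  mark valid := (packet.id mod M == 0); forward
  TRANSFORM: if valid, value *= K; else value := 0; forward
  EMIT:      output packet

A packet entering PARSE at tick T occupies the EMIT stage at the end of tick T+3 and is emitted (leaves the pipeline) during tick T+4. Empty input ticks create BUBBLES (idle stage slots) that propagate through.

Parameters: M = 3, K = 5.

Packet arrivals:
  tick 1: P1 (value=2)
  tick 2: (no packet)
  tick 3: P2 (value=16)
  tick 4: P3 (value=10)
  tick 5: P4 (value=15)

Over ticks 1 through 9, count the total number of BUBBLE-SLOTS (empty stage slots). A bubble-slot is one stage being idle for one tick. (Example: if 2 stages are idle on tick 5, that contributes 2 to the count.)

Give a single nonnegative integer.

Answer: 20

Derivation:
Tick 1: [PARSE:P1(v=2,ok=F), VALIDATE:-, TRANSFORM:-, EMIT:-] out:-; bubbles=3
Tick 2: [PARSE:-, VALIDATE:P1(v=2,ok=F), TRANSFORM:-, EMIT:-] out:-; bubbles=3
Tick 3: [PARSE:P2(v=16,ok=F), VALIDATE:-, TRANSFORM:P1(v=0,ok=F), EMIT:-] out:-; bubbles=2
Tick 4: [PARSE:P3(v=10,ok=F), VALIDATE:P2(v=16,ok=F), TRANSFORM:-, EMIT:P1(v=0,ok=F)] out:-; bubbles=1
Tick 5: [PARSE:P4(v=15,ok=F), VALIDATE:P3(v=10,ok=T), TRANSFORM:P2(v=0,ok=F), EMIT:-] out:P1(v=0); bubbles=1
Tick 6: [PARSE:-, VALIDATE:P4(v=15,ok=F), TRANSFORM:P3(v=50,ok=T), EMIT:P2(v=0,ok=F)] out:-; bubbles=1
Tick 7: [PARSE:-, VALIDATE:-, TRANSFORM:P4(v=0,ok=F), EMIT:P3(v=50,ok=T)] out:P2(v=0); bubbles=2
Tick 8: [PARSE:-, VALIDATE:-, TRANSFORM:-, EMIT:P4(v=0,ok=F)] out:P3(v=50); bubbles=3
Tick 9: [PARSE:-, VALIDATE:-, TRANSFORM:-, EMIT:-] out:P4(v=0); bubbles=4
Total bubble-slots: 20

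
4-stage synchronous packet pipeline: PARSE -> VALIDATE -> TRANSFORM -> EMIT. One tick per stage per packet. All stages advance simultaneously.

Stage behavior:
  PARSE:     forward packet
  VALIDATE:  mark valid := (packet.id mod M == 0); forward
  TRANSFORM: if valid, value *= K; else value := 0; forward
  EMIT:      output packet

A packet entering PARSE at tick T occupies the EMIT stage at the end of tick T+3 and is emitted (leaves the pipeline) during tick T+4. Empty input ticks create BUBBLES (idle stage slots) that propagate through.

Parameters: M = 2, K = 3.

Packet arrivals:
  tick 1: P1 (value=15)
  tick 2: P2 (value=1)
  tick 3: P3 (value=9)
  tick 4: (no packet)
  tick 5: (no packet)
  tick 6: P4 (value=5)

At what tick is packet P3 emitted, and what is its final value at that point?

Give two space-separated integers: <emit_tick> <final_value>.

Answer: 7 0

Derivation:
Tick 1: [PARSE:P1(v=15,ok=F), VALIDATE:-, TRANSFORM:-, EMIT:-] out:-; in:P1
Tick 2: [PARSE:P2(v=1,ok=F), VALIDATE:P1(v=15,ok=F), TRANSFORM:-, EMIT:-] out:-; in:P2
Tick 3: [PARSE:P3(v=9,ok=F), VALIDATE:P2(v=1,ok=T), TRANSFORM:P1(v=0,ok=F), EMIT:-] out:-; in:P3
Tick 4: [PARSE:-, VALIDATE:P3(v=9,ok=F), TRANSFORM:P2(v=3,ok=T), EMIT:P1(v=0,ok=F)] out:-; in:-
Tick 5: [PARSE:-, VALIDATE:-, TRANSFORM:P3(v=0,ok=F), EMIT:P2(v=3,ok=T)] out:P1(v=0); in:-
Tick 6: [PARSE:P4(v=5,ok=F), VALIDATE:-, TRANSFORM:-, EMIT:P3(v=0,ok=F)] out:P2(v=3); in:P4
Tick 7: [PARSE:-, VALIDATE:P4(v=5,ok=T), TRANSFORM:-, EMIT:-] out:P3(v=0); in:-
Tick 8: [PARSE:-, VALIDATE:-, TRANSFORM:P4(v=15,ok=T), EMIT:-] out:-; in:-
Tick 9: [PARSE:-, VALIDATE:-, TRANSFORM:-, EMIT:P4(v=15,ok=T)] out:-; in:-
Tick 10: [PARSE:-, VALIDATE:-, TRANSFORM:-, EMIT:-] out:P4(v=15); in:-
P3: arrives tick 3, valid=False (id=3, id%2=1), emit tick 7, final value 0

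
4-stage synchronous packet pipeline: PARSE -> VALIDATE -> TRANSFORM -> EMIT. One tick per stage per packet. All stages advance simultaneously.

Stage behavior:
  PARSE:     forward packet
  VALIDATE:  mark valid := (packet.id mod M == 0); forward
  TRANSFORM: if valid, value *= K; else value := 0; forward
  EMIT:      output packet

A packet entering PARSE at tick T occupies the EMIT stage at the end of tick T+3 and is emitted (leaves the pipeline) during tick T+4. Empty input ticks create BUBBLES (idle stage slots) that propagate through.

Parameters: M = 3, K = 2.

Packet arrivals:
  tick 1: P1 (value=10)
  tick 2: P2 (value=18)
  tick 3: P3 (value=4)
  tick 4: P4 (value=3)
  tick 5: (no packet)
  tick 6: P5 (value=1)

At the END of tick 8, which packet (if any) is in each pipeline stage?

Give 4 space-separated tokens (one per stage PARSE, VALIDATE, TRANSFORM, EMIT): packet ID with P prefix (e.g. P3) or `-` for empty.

Tick 1: [PARSE:P1(v=10,ok=F), VALIDATE:-, TRANSFORM:-, EMIT:-] out:-; in:P1
Tick 2: [PARSE:P2(v=18,ok=F), VALIDATE:P1(v=10,ok=F), TRANSFORM:-, EMIT:-] out:-; in:P2
Tick 3: [PARSE:P3(v=4,ok=F), VALIDATE:P2(v=18,ok=F), TRANSFORM:P1(v=0,ok=F), EMIT:-] out:-; in:P3
Tick 4: [PARSE:P4(v=3,ok=F), VALIDATE:P3(v=4,ok=T), TRANSFORM:P2(v=0,ok=F), EMIT:P1(v=0,ok=F)] out:-; in:P4
Tick 5: [PARSE:-, VALIDATE:P4(v=3,ok=F), TRANSFORM:P3(v=8,ok=T), EMIT:P2(v=0,ok=F)] out:P1(v=0); in:-
Tick 6: [PARSE:P5(v=1,ok=F), VALIDATE:-, TRANSFORM:P4(v=0,ok=F), EMIT:P3(v=8,ok=T)] out:P2(v=0); in:P5
Tick 7: [PARSE:-, VALIDATE:P5(v=1,ok=F), TRANSFORM:-, EMIT:P4(v=0,ok=F)] out:P3(v=8); in:-
Tick 8: [PARSE:-, VALIDATE:-, TRANSFORM:P5(v=0,ok=F), EMIT:-] out:P4(v=0); in:-
At end of tick 8: ['-', '-', 'P5', '-']

Answer: - - P5 -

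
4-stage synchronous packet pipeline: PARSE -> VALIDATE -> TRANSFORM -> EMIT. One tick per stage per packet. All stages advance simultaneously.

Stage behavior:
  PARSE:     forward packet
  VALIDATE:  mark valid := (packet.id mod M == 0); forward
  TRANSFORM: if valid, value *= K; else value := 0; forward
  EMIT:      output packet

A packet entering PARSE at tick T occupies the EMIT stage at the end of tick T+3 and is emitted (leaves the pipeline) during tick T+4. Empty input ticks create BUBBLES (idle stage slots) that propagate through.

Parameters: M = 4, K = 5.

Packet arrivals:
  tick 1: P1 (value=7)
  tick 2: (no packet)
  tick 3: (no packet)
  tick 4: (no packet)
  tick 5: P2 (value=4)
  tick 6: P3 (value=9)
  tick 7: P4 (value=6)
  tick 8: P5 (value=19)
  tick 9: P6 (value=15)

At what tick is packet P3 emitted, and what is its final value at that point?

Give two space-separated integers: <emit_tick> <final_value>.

Answer: 10 0

Derivation:
Tick 1: [PARSE:P1(v=7,ok=F), VALIDATE:-, TRANSFORM:-, EMIT:-] out:-; in:P1
Tick 2: [PARSE:-, VALIDATE:P1(v=7,ok=F), TRANSFORM:-, EMIT:-] out:-; in:-
Tick 3: [PARSE:-, VALIDATE:-, TRANSFORM:P1(v=0,ok=F), EMIT:-] out:-; in:-
Tick 4: [PARSE:-, VALIDATE:-, TRANSFORM:-, EMIT:P1(v=0,ok=F)] out:-; in:-
Tick 5: [PARSE:P2(v=4,ok=F), VALIDATE:-, TRANSFORM:-, EMIT:-] out:P1(v=0); in:P2
Tick 6: [PARSE:P3(v=9,ok=F), VALIDATE:P2(v=4,ok=F), TRANSFORM:-, EMIT:-] out:-; in:P3
Tick 7: [PARSE:P4(v=6,ok=F), VALIDATE:P3(v=9,ok=F), TRANSFORM:P2(v=0,ok=F), EMIT:-] out:-; in:P4
Tick 8: [PARSE:P5(v=19,ok=F), VALIDATE:P4(v=6,ok=T), TRANSFORM:P3(v=0,ok=F), EMIT:P2(v=0,ok=F)] out:-; in:P5
Tick 9: [PARSE:P6(v=15,ok=F), VALIDATE:P5(v=19,ok=F), TRANSFORM:P4(v=30,ok=T), EMIT:P3(v=0,ok=F)] out:P2(v=0); in:P6
Tick 10: [PARSE:-, VALIDATE:P6(v=15,ok=F), TRANSFORM:P5(v=0,ok=F), EMIT:P4(v=30,ok=T)] out:P3(v=0); in:-
Tick 11: [PARSE:-, VALIDATE:-, TRANSFORM:P6(v=0,ok=F), EMIT:P5(v=0,ok=F)] out:P4(v=30); in:-
Tick 12: [PARSE:-, VALIDATE:-, TRANSFORM:-, EMIT:P6(v=0,ok=F)] out:P5(v=0); in:-
Tick 13: [PARSE:-, VALIDATE:-, TRANSFORM:-, EMIT:-] out:P6(v=0); in:-
P3: arrives tick 6, valid=False (id=3, id%4=3), emit tick 10, final value 0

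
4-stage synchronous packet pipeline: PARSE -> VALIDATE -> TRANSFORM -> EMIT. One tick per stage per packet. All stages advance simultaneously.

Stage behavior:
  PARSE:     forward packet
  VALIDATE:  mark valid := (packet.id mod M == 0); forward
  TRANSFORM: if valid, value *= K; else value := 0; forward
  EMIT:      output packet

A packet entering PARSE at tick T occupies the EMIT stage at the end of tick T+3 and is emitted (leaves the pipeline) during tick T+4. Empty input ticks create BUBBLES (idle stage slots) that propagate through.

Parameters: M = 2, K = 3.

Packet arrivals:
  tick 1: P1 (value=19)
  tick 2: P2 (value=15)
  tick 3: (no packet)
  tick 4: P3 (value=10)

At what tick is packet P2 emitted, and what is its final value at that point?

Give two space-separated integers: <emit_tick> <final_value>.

Answer: 6 45

Derivation:
Tick 1: [PARSE:P1(v=19,ok=F), VALIDATE:-, TRANSFORM:-, EMIT:-] out:-; in:P1
Tick 2: [PARSE:P2(v=15,ok=F), VALIDATE:P1(v=19,ok=F), TRANSFORM:-, EMIT:-] out:-; in:P2
Tick 3: [PARSE:-, VALIDATE:P2(v=15,ok=T), TRANSFORM:P1(v=0,ok=F), EMIT:-] out:-; in:-
Tick 4: [PARSE:P3(v=10,ok=F), VALIDATE:-, TRANSFORM:P2(v=45,ok=T), EMIT:P1(v=0,ok=F)] out:-; in:P3
Tick 5: [PARSE:-, VALIDATE:P3(v=10,ok=F), TRANSFORM:-, EMIT:P2(v=45,ok=T)] out:P1(v=0); in:-
Tick 6: [PARSE:-, VALIDATE:-, TRANSFORM:P3(v=0,ok=F), EMIT:-] out:P2(v=45); in:-
Tick 7: [PARSE:-, VALIDATE:-, TRANSFORM:-, EMIT:P3(v=0,ok=F)] out:-; in:-
Tick 8: [PARSE:-, VALIDATE:-, TRANSFORM:-, EMIT:-] out:P3(v=0); in:-
P2: arrives tick 2, valid=True (id=2, id%2=0), emit tick 6, final value 45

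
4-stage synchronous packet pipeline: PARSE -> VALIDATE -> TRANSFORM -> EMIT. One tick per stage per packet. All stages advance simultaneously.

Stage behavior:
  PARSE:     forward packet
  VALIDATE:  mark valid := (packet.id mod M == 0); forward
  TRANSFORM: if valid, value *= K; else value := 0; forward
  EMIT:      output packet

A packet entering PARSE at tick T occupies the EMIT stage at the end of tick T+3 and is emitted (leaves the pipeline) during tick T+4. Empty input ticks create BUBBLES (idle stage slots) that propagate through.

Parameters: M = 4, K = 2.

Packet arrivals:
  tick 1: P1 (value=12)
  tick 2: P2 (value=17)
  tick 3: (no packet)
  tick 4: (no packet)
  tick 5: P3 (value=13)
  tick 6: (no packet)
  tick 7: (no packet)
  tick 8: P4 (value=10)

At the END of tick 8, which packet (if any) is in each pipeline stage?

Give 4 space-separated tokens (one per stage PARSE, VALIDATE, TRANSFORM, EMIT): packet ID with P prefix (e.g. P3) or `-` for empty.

Answer: P4 - - P3

Derivation:
Tick 1: [PARSE:P1(v=12,ok=F), VALIDATE:-, TRANSFORM:-, EMIT:-] out:-; in:P1
Tick 2: [PARSE:P2(v=17,ok=F), VALIDATE:P1(v=12,ok=F), TRANSFORM:-, EMIT:-] out:-; in:P2
Tick 3: [PARSE:-, VALIDATE:P2(v=17,ok=F), TRANSFORM:P1(v=0,ok=F), EMIT:-] out:-; in:-
Tick 4: [PARSE:-, VALIDATE:-, TRANSFORM:P2(v=0,ok=F), EMIT:P1(v=0,ok=F)] out:-; in:-
Tick 5: [PARSE:P3(v=13,ok=F), VALIDATE:-, TRANSFORM:-, EMIT:P2(v=0,ok=F)] out:P1(v=0); in:P3
Tick 6: [PARSE:-, VALIDATE:P3(v=13,ok=F), TRANSFORM:-, EMIT:-] out:P2(v=0); in:-
Tick 7: [PARSE:-, VALIDATE:-, TRANSFORM:P3(v=0,ok=F), EMIT:-] out:-; in:-
Tick 8: [PARSE:P4(v=10,ok=F), VALIDATE:-, TRANSFORM:-, EMIT:P3(v=0,ok=F)] out:-; in:P4
At end of tick 8: ['P4', '-', '-', 'P3']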